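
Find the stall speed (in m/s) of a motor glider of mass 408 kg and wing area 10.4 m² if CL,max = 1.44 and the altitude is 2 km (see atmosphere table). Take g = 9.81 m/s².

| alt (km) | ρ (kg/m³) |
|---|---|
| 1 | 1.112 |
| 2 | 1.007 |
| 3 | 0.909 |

V_stall = 23 m/s

At 2 km, from the table: ρ = 1.007 kg/m³.
At stall, lift equals weight: L = W = m·g = 408 × 9.81 = 4002 N.
V_stall = √(2W/(ρ·S·CL,max)) = √(2 × 4002 / (1.007 × 10.4 × 1.44))
V_stall = √530.8 = 23 m/s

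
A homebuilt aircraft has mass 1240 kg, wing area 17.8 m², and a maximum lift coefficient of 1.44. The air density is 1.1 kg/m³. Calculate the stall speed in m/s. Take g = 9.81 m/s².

Stall occurs when L = W at CL,max. W = mg = 1240 × 9.81 = 12160 N.
V_stall = √(2W/(ρ·S·CL,max)) = √(2 × 12160 / (1.1 × 17.8 × 1.44))
V_stall = √862.9 = 29.4 m/s

V_stall = 29.4 m/s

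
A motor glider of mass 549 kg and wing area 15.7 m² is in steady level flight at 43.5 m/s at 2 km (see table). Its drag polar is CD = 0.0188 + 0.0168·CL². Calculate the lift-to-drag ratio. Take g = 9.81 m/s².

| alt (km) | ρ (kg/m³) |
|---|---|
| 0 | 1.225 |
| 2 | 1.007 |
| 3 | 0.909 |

At 2 km, from the table: ρ = 1.007 kg/m³.
Level flight ⇒ L = W = m·g = 549 × 9.81 = 5385.7 N.
q = ½ρv² = ½ × 1.007 × 43.5² = 952.7 Pa.
CL = 2W/(ρv²S) = 2×5385.7/(1.007×43.5²×15.7) = 0.3601.
CD = 0.0188 + 0.0168 × 0.3601² = 0.02098.
L/D = CL/CD = 0.3601 / 0.02098 = 17.2

L/D = 17.2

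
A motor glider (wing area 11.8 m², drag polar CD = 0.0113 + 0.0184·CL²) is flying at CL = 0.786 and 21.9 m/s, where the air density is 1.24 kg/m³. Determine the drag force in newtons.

D = 79.5 N

CD = 0.0113 + 0.0184 × 0.786² = 0.02267
D = ½ρv²S·CD = ½ × 1.24 × 21.9² × 11.8 × 0.02267 = 79.5 N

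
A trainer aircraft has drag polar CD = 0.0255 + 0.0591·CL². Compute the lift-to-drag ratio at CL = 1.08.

L/D = 11.4

CD = 0.0255 + 0.0591 × 1.08² = 0.09443
L/D = CL/CD = 1.08 / 0.09443 = 11.4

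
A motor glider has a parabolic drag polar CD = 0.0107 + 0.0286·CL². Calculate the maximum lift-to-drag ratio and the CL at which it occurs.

For CD = CD0 + K·CL², (L/D)max occurs at CL* = √(CD0/K) and equals 1/(2√(K·CD0)).
(L/D)max = 1/(2√(0.0286 × 0.0107)) = 1/(2 × 0.01749) = 28.6
CL* = √(0.0107/0.0286) = 0.612

(L/D)max = 28.6, at CL = 0.612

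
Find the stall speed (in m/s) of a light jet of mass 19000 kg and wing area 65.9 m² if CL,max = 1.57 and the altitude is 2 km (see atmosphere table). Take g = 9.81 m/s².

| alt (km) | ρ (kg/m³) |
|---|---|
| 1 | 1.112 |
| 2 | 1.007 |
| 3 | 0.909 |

At 2 km, from the table: ρ = 1.007 kg/m³.
Stall occurs when L = W at CL,max. W = mg = 19000 × 9.81 = 1.864×10^5 N.
From L = ½ρV²S·CL,max = W: V_stall = √(2W/(ρSCL,max)) = √(2·1.864×10^5/(1.007·65.9·1.57))
V_stall = √3578 = 59.8 m/s

V_stall = 59.8 m/s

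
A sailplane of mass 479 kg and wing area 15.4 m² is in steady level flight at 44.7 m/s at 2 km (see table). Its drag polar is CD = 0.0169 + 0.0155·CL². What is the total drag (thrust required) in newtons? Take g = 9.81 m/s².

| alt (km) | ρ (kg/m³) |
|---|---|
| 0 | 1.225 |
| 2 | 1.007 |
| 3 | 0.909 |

At 2 km, from the table: ρ = 1.007 kg/m³.
In steady level flight, lift balances weight: W = mg = 479 × 9.81 = 4699 N.
Dynamic pressure q = 0.5 × 1.007 × 44.7² = 1006 Pa.
CL = W/(q·S) = 4699 / (1006 × 15.4) = 0.3033.
CD = 0.0169 + 0.0155 × 0.3033² = 0.01833.
D = q·S·CD = 1006 × 15.4 × 0.01833 = 283.9 N

D = 284 N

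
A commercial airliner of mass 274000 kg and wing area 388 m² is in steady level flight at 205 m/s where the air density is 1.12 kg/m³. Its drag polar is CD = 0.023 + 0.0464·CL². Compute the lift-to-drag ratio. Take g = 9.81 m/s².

Weight W = mg = 274000 × 9.81 = 2.6879×10^6 N; in level flight L = W.
Dynamic pressure q = 0.5 × 1.12 × 205² = 23530 Pa.
CL = 2W/(ρv²S) = 2×2.6879×10^6/(1.12×205²×388) = 0.2944.
CD = 0.023 + 0.0464 × 0.2944² = 0.02702.
L/D = CL/CD = 0.2944 / 0.02702 = 10.9

L/D = 10.9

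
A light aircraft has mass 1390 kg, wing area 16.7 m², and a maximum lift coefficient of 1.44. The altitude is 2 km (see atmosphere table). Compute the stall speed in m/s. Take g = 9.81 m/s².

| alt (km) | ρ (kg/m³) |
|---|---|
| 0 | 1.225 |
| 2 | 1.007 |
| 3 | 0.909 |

At 2 km, from the table: ρ = 1.007 kg/m³.
At stall, lift equals weight: L = W = m·g = 1390 × 9.81 = 13640 N.
V_stall = √(2W/(ρ·S·CL,max)) = √(2 × 13640 / (1.007 × 16.7 × 1.44))
V_stall = √1126 = 33.6 m/s

V_stall = 33.6 m/s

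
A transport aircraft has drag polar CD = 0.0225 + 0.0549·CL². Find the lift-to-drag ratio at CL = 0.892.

CD = 0.0225 + 0.0549 × 0.892² = 0.06618
L/D = CL/CD = 0.892 / 0.06618 = 13.5

L/D = 13.5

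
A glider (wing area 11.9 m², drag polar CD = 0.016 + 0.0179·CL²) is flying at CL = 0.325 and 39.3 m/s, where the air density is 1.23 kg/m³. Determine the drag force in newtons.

D = 202 N

CD = 0.016 + 0.0179 × 0.325² = 0.01789
D = ½ρv²S·CD = ½ × 1.23 × 39.3² × 11.9 × 0.01789 = 202 N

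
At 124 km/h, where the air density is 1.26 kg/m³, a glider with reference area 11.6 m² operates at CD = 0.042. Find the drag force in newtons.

D = 364 N

Convert speed: v = 124 km/h ÷ 3.6 = 34.44 m/s.
Dynamic pressure q = ½ρv² = ½ × 1.26 × 34.44² = 747.4 Pa.
D = q·S·CD = 747.4 × 11.6 × 0.042 = 364 N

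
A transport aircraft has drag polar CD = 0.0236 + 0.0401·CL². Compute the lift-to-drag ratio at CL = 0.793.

CD = 0.0236 + 0.0401 × 0.793² = 0.04882
L/D = CL/CD = 0.793 / 0.04882 = 16.2

L/D = 16.2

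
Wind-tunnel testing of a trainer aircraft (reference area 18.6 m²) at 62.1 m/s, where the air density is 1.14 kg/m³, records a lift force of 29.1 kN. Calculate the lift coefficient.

CL = 0.712

From L = ½ρv²S·CL, rearranging gives CL = 2L/(ρv²S).
CL = 2 × 29100 / (1.14 × 62.1² × 18.6) = 0.712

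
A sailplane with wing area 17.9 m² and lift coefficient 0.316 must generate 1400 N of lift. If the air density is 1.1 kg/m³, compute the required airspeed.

L = ½ρv²S·CL ⇒ v = √(2L/(ρ·S·CL))
v = √(2 × 1400 / (1.1 × 17.9 × 0.316)) = √450 = 21.2 m/s

v = 21.2 m/s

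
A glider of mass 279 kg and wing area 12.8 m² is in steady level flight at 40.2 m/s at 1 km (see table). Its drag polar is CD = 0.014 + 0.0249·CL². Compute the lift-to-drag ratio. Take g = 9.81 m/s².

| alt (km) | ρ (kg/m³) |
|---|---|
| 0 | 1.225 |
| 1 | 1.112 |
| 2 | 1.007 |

L/D = 15.4

At 1 km, from the table: ρ = 1.112 kg/m³.
In steady level flight, lift balances weight: W = mg = 279 × 9.81 = 2737 N.
q = ½ρv² = ½ × 1.112 × 40.2² = 898.5 Pa.
CL = 2W/(ρv²S) = 2×2737/(1.112×40.2²×12.8) = 0.238.
CD = 0.014 + 0.0249 × 0.238² = 0.01541.
L/D = CL/CD = 0.238 / 0.01541 = 15.4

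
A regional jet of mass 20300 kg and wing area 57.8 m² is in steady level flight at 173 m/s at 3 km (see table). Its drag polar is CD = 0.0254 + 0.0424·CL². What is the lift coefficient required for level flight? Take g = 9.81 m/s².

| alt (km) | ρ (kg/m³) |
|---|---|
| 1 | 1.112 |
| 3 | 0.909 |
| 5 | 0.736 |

At 3 km, from the table: ρ = 0.909 kg/m³.
Level flight ⇒ L = W = m·g = 20300 × 9.81 = 1.9914×10^5 N.
q = ½ρv² = ½ × 0.909 × 173² = 13600 Pa.
CL = 2W/(ρv²S) = 2×1.9914×10^5/(0.909×173²×57.8) = 0.2533.

CL = 0.253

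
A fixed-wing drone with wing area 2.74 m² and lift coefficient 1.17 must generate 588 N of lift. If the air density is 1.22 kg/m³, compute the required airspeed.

v = 17.3 m/s

L = ½ρv²S·CL ⇒ v = √(2L/(ρ·S·CL))
v = √(2 × 588 / (1.22 × 2.74 × 1.17)) = √300.7 = 17.3 m/s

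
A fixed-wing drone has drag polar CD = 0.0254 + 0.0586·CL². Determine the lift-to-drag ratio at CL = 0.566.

L/D = 12.8

CD = 0.0254 + 0.0586 × 0.566² = 0.04417
L/D = CL/CD = 0.566 / 0.04417 = 12.8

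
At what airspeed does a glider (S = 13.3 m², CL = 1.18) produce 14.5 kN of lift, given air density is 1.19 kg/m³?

v = 39.4 m/s

L = ½ρv²S·CL ⇒ v = √(2L/(ρ·S·CL))
v = √(2 × 14500 / (1.19 × 13.3 × 1.18)) = √1553 = 39.4 m/s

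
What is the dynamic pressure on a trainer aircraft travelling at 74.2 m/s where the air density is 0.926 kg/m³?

q = ½ρv² = ½ × 0.926 × 74.2² = 2550 Pa

q = 2550 Pa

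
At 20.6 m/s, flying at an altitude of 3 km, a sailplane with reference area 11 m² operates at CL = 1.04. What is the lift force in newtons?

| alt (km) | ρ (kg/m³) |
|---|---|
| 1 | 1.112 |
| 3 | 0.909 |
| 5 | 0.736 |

At 3 km, from the table: ρ = 0.909 kg/m³.
L = ½ρv²S·CL = ½ × 0.909 × 20.6² × 11 × 1.04 = 2210 N

L = 2210 N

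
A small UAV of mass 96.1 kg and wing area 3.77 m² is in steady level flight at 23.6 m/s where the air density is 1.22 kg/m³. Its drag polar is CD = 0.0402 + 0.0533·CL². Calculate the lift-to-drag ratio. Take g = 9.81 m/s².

L/D = 10.7

Level flight ⇒ L = W = m·g = 96.1 × 9.81 = 942.74 N.
Dynamic pressure q = 0.5 × 1.22 × 23.6² = 339.7 Pa.
Required CL = L/(qS) = 942.74/(339.7·3.77) = 0.736.
CD = 0.0402 + 0.0533 × 0.736² = 0.06907.
L/D = CL/CD = 0.736 / 0.06907 = 10.7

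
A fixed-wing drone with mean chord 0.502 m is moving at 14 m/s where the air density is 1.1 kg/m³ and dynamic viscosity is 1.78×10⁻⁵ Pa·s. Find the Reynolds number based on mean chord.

Re = ρ·v·c/μ = 1.1 × 14 × 0.502 / (1.78×10⁻⁵) = 4.34×10^5

Re = 4.34×10^5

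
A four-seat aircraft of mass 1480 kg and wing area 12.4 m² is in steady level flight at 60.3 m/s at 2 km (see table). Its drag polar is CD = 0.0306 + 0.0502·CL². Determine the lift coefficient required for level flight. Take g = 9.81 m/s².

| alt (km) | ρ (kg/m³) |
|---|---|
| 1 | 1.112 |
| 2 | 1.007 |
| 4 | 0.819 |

At 2 km, from the table: ρ = 1.007 kg/m³.
Level flight ⇒ L = W = m·g = 1480 × 9.81 = 14519 N.
q = ½ρv² = ½ × 1.007 × 60.3² = 1831 Pa.
CL = 2W/(ρv²S) = 2×14519/(1.007×60.3²×12.4) = 0.6396.

CL = 0.64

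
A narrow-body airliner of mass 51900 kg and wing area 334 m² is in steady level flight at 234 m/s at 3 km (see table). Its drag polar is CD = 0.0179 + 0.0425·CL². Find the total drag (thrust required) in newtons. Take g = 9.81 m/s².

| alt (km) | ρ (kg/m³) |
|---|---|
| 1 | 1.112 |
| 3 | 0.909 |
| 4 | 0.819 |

At 3 km, from the table: ρ = 0.909 kg/m³.
Level flight ⇒ L = W = m·g = 51900 × 9.81 = 5.0914×10^5 N.
Dynamic pressure q = 0.5 × 0.909 × 234² = 24890 Pa.
Required CL = L/(qS) = 5.0914×10^5/(24890·334) = 0.06125.
CD = 0.0179 + 0.0425 × 0.06125² = 0.01806.
D = q·S·CD = 24890 × 334 × 0.01806 = 1.501×10^5 N

D = 1.5×10^5 N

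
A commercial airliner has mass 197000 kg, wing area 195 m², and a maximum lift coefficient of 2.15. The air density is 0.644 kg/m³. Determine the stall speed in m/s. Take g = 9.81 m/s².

V_stall = 120 m/s

At stall, lift equals weight: L = W = m·g = 197000 × 9.81 = 1.933×10^6 N.
V_stall = √(2W/(ρ·S·CL,max)) = √(2 × 1.933×10^6 / (0.644 × 195 × 2.15))
V_stall = √14320 = 120 m/s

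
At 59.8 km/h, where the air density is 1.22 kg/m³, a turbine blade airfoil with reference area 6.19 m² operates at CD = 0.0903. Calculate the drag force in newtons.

Convert speed: v = 59.8 km/h ÷ 3.6 = 16.61 m/s.
Dynamic pressure q = ½ρv² = ½ × 1.22 × 16.61² = 168.3 Pa.
D = q·S·CD = 168.3 × 6.19 × 0.0903 = 94.1 N

D = 94.1 N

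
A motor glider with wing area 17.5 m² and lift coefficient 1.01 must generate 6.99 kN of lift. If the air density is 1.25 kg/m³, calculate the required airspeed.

v = 25.2 m/s

L = ½ρv²S·CL ⇒ v = √(2L/(ρ·S·CL))
v = √(2 × 6990 / (1.25 × 17.5 × 1.01)) = √632.8 = 25.2 m/s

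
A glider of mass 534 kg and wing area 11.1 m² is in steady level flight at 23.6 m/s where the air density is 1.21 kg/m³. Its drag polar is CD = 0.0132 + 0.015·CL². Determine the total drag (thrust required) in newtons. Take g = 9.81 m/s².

D = 159 N

Weight W = mg = 534 × 9.81 = 5238.5 N; in level flight L = W.
q = ½ρv² = ½ × 1.21 × 23.6² = 337 Pa.
CL = 2W/(ρv²S) = 2×5238.5/(1.21×23.6²×11.1) = 1.401.
CD = 0.0132 + 0.015 × 1.401² = 0.04262.
D = q·S·CD = 337 × 11.1 × 0.04262 = 159.4 N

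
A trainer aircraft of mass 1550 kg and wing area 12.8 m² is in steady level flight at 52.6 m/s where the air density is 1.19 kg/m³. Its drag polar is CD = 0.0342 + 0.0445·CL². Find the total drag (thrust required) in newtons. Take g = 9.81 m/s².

In steady level flight, lift balances weight: W = mg = 1550 × 9.81 = 15206 N.
Dynamic pressure q = 0.5 × 1.19 × 52.6² = 1646 Pa.
CL = W/(q·S) = 15206 / (1646 × 12.8) = 0.7216.
CD = 0.0342 + 0.0445 × 0.7216² = 0.05737.
D = q·S·CD = 1646 × 12.8 × 0.05737 = 1209 N

D = 1210 N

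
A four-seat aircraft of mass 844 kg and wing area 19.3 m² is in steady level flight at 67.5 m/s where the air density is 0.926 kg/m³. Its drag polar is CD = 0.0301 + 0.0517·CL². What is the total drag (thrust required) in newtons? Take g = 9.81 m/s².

D = 1310 N

Weight W = mg = 844 × 9.81 = 8279.6 N; in level flight L = W.
q = ½ρv² = ½ × 0.926 × 67.5² = 2110 Pa.
Required CL = L/(qS) = 8279.6/(2110·19.3) = 0.2034.
CD = 0.0301 + 0.0517 × 0.2034² = 0.03224.
D = q·S·CD = 2110 × 19.3 × 0.03224 = 1313 N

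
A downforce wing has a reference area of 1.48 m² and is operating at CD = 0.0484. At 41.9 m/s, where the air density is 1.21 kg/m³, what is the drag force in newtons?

Dynamic pressure q = ½ρv² = ½ × 1.21 × 41.9² = 1062 Pa.
D = q·S·CD = 1062 × 1.48 × 0.0484 = 76.1 N

D = 76.1 N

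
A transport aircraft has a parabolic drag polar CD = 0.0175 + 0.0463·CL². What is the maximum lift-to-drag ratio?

(L/D)max = 17.6

For CD = CD0 + K·CL², (L/D)max occurs at CL* = √(CD0/K) and equals 1/(2√(K·CD0)).
(L/D)max = 1/(2√(0.0463 × 0.0175)) = 1/(2 × 0.02846) = 17.6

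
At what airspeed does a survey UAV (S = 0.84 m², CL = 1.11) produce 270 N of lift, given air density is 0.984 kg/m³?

v = 24.3 m/s

L = ½ρv²S·CL ⇒ v = √(2L/(ρ·S·CL))
v = √(2 × 270 / (0.984 × 0.84 × 1.11)) = √588.6 = 24.3 m/s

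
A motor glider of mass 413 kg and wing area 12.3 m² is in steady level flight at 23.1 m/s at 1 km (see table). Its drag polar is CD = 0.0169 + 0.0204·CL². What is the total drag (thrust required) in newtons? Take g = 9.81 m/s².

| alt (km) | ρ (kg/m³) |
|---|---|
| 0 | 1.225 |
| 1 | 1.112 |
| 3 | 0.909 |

At 1 km, from the table: ρ = 1.112 kg/m³.
Weight W = mg = 413 × 9.81 = 4051.5 N; in level flight L = W.
q = ½ρv² = ½ × 1.112 × 23.1² = 296.7 Pa.
CL = W/(q·S) = 4051.5 / (296.7 × 12.3) = 1.11.
CD = 0.0169 + 0.0204 × 1.11² = 0.04205.
D = q·S·CD = 296.7 × 12.3 × 0.04205 = 153.4 N

D = 153 N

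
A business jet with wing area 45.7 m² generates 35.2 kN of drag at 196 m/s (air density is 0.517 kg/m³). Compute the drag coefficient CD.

From D = ½ρv²S·CD, rearranging gives CD = 2D/(ρv²S).
CD = 2 × 35200 / (0.517 × 196² × 45.7) = 0.0776

CD = 0.0776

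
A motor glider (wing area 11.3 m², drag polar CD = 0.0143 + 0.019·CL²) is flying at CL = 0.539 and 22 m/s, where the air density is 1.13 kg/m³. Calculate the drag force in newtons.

D = 61.2 N

CD = 0.0143 + 0.019 × 0.539² = 0.01982
D = ½ρv²S·CD = ½ × 1.13 × 22² × 11.3 × 0.01982 = 61.2 N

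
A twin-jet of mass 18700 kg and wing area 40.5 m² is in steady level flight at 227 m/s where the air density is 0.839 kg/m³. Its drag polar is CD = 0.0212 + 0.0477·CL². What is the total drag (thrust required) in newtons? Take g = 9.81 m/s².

D = 20400 N

Weight W = mg = 18700 × 9.81 = 1.8345×10^5 N; in level flight L = W.
q = ½ρv² = ½ × 0.839 × 227² = 21620 Pa.
CL = W/(q·S) = 1.8345×10^5 / (21620 × 40.5) = 0.2095.
CD = 0.0212 + 0.0477 × 0.2095² = 0.02329.
D = q·S·CD = 21620 × 40.5 × 0.02329 = 20390 N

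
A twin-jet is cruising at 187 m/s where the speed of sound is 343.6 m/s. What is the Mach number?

M = v/a = 187 / 343.6 = 0.544

M = 0.544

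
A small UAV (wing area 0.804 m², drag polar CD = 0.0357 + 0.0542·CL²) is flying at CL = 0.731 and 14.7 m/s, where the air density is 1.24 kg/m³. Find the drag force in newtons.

CD = 0.0357 + 0.0542 × 0.731² = 0.06466
D = ½ρv²S·CD = ½ × 1.24 × 14.7² × 0.804 × 0.06466 = 6.97 N

D = 6.97 N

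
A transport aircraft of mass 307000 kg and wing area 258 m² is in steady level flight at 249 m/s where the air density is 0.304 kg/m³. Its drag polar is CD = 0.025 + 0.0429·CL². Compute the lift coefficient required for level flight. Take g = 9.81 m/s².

CL = 1.24

Weight W = mg = 307000 × 9.81 = 3.0117×10^6 N; in level flight L = W.
q = ½ρv² = ½ × 0.304 × 249² = 9424 Pa.
Required CL = L/(qS) = 3.0117×10^6/(9424·258) = 1.239.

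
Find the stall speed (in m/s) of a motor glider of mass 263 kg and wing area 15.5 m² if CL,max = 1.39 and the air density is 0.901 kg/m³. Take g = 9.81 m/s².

Weight W = mg = 263 × 9.81 = 2580 N.
V_stall = √(2W/(ρ·S·CL,max)) = √(2 × 2580 / (0.901 × 15.5 × 1.39))
V_stall = √265.8 = 16.3 m/s

V_stall = 16.3 m/s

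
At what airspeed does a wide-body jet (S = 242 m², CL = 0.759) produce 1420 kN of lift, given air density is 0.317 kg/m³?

L = ½ρv²S·CL ⇒ v = √(2L/(ρ·S·CL))
v = √(2 × 1.42×10^6 / (0.317 × 242 × 0.759)) = √48780 = 221 m/s

v = 221 m/s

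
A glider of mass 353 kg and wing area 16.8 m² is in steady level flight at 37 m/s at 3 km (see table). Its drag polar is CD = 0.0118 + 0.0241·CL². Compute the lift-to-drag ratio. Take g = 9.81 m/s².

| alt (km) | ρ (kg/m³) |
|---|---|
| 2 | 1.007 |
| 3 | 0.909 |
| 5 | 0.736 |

L/D = 22.9

At 3 km, from the table: ρ = 0.909 kg/m³.
Weight W = mg = 353 × 9.81 = 3462.9 N; in level flight L = W.
Dynamic pressure q = 0.5 × 0.909 × 37² = 622.2 Pa.
CL = 2W/(ρv²S) = 2×3462.9/(0.909×37²×16.8) = 0.3313.
CD = 0.0118 + 0.0241 × 0.3313² = 0.01444.
L/D = CL/CD = 0.3313 / 0.01444 = 22.9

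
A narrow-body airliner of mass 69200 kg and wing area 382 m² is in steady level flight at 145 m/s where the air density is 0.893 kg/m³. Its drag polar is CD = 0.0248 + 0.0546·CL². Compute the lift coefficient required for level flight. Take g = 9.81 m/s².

Weight W = mg = 69200 × 9.81 = 6.7885×10^5 N; in level flight L = W.
Dynamic pressure q = 0.5 × 0.893 × 145² = 9388 Pa.
CL = 2W/(ρv²S) = 2×6.7885×10^5/(0.893×145²×382) = 0.1893.

CL = 0.189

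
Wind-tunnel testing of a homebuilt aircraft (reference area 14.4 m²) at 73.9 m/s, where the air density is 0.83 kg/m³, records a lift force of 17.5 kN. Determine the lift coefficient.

CL = 0.536

From L = ½ρv²S·CL, rearranging gives CL = 2L/(ρv²S).
CL = 2 × 17500 / (0.83 × 73.9² × 14.4) = 0.536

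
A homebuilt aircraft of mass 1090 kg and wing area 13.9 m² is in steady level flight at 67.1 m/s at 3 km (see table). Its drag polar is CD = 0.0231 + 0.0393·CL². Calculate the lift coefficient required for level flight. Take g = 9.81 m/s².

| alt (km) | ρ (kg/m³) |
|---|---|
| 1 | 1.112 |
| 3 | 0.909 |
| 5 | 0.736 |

At 3 km, from the table: ρ = 0.909 kg/m³.
Level flight ⇒ L = W = m·g = 1090 × 9.81 = 10693 N.
q = ½ρv² = ½ × 0.909 × 67.1² = 2046 Pa.
CL = 2W/(ρv²S) = 2×10693/(0.909×67.1²×13.9) = 0.3759.

CL = 0.376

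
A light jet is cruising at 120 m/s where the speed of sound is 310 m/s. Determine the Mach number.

M = 0.387

M = v/a = 120 / 310 = 0.387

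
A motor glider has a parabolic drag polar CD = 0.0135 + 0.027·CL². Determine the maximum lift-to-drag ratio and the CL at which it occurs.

(L/D)max = 26.2, at CL = 0.707

For CD = CD0 + K·CL², (L/D)max occurs at CL* = √(CD0/K) and equals 1/(2√(K·CD0)).
(L/D)max = 1/(2√(0.027 × 0.0135)) = 1/(2 × 0.01909) = 26.2
CL* = √(0.0135/0.027) = 0.707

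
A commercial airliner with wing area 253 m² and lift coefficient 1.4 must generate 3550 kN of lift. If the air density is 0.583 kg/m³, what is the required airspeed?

v = 185 m/s

L = ½ρv²S·CL ⇒ v = √(2L/(ρ·S·CL))
v = √(2 × 3.55×10^6 / (0.583 × 253 × 1.4)) = √34380 = 185 m/s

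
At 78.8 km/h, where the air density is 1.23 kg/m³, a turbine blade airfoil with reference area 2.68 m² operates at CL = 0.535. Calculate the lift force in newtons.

L = 422 N

Convert speed: v = 78.8 km/h ÷ 3.6 = 21.89 m/s.
L = ½ρv²S·CL = ½ × 1.23 × 21.89² × 2.68 × 0.535 = 422 N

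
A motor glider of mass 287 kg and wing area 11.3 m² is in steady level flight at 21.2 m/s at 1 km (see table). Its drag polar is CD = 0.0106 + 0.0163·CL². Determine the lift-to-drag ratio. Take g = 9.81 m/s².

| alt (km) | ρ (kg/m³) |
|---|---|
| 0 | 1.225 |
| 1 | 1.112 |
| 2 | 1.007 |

At 1 km, from the table: ρ = 1.112 kg/m³.
Weight W = mg = 287 × 9.81 = 2815.5 N; in level flight L = W.
Dynamic pressure q = 0.5 × 1.112 × 21.2² = 249.9 Pa.
Required CL = L/(qS) = 2815.5/(249.9·11.3) = 0.9971.
CD = 0.0106 + 0.0163 × 0.9971² = 0.0268.
L/D = CL/CD = 0.9971 / 0.0268 = 37.2

L/D = 37.2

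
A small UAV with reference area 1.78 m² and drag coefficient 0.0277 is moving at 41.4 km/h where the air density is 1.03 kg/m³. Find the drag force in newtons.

Convert speed: v = 41.4 km/h ÷ 3.6 = 11.5 m/s.
D = ½ρv²S·CD = ½ × 1.03 × 11.5² × 1.78 × 0.0277 = 3.36 N

D = 3.36 N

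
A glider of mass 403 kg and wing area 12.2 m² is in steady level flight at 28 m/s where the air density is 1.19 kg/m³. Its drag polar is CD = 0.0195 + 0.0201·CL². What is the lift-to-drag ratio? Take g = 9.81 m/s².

Level flight ⇒ L = W = m·g = 403 × 9.81 = 3953.4 N.
q = ½ρv² = ½ × 1.19 × 28² = 466.5 Pa.
CL = 2W/(ρv²S) = 2×3953.4/(1.19×28²×12.2) = 0.6947.
CD = 0.0195 + 0.0201 × 0.6947² = 0.0292.
L/D = CL/CD = 0.6947 / 0.0292 = 23.8

L/D = 23.8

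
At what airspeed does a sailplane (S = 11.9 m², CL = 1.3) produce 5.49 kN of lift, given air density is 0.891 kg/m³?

v = 28.2 m/s

L = ½ρv²S·CL ⇒ v = √(2L/(ρ·S·CL))
v = √(2 × 5490 / (0.891 × 11.9 × 1.3)) = √796.6 = 28.2 m/s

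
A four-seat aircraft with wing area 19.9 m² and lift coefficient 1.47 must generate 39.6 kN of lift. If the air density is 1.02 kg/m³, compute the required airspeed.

L = ½ρv²S·CL ⇒ v = √(2L/(ρ·S·CL))
v = √(2 × 39600 / (1.02 × 19.9 × 1.47)) = √2654 = 51.5 m/s

v = 51.5 m/s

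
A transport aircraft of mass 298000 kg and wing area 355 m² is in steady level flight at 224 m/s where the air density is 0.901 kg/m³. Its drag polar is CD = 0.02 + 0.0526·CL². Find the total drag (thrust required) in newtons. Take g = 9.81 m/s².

D = 2.17×10^5 N

In steady level flight, lift balances weight: W = mg = 298000 × 9.81 = 2.9234×10^6 N.
q = ½ρv² = ½ × 0.901 × 224² = 22600 Pa.
Required CL = L/(qS) = 2.9234×10^6/(22600·355) = 0.3643.
CD = 0.02 + 0.0526 × 0.3643² = 0.02698.
D = q·S·CD = 22600 × 355 × 0.02698 = 2.165×10^5 N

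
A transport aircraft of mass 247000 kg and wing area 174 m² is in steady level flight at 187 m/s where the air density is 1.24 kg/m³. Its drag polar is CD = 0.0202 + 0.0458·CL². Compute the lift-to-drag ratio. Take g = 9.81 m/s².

L/D = 16.4

Weight W = mg = 247000 × 9.81 = 2.4231×10^6 N; in level flight L = W.
q = ½ρv² = ½ × 1.24 × 187² = 21680 Pa.
CL = 2W/(ρv²S) = 2×2.4231×10^6/(1.24×187²×174) = 0.6423.
CD = 0.0202 + 0.0458 × 0.6423² = 0.0391.
L/D = CL/CD = 0.6423 / 0.0391 = 16.4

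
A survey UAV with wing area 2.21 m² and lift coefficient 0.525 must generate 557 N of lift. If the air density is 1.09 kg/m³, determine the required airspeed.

L = ½ρv²S·CL ⇒ v = √(2L/(ρ·S·CL))
v = √(2 × 557 / (1.09 × 2.21 × 0.525)) = √880.9 = 29.7 m/s

v = 29.7 m/s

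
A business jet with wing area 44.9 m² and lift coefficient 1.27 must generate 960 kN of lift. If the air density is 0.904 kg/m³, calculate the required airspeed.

L = ½ρv²S·CL ⇒ v = √(2L/(ρ·S·CL))
v = √(2 × 9.6×10^5 / (0.904 × 44.9 × 1.27)) = √37250 = 193 m/s

v = 193 m/s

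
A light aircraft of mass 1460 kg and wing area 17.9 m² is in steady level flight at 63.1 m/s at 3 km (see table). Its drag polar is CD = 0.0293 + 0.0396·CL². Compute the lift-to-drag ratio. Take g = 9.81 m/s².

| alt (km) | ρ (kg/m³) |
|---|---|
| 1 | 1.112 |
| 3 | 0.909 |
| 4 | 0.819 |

At 3 km, from the table: ρ = 0.909 kg/m³.
In steady level flight, lift balances weight: W = mg = 1460 × 9.81 = 14323 N.
Dynamic pressure q = 0.5 × 0.909 × 63.1² = 1810 Pa.
CL = 2W/(ρv²S) = 2×14323/(0.909×63.1²×17.9) = 0.4422.
CD = 0.0293 + 0.0396 × 0.4422² = 0.03704.
L/D = CL/CD = 0.4422 / 0.03704 = 11.9

L/D = 11.9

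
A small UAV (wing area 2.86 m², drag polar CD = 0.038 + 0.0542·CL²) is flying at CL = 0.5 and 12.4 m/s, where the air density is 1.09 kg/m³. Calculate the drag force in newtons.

CD = 0.038 + 0.0542 × 0.5² = 0.05155
D = ½ρv²S·CD = ½ × 1.09 × 12.4² × 2.86 × 0.05155 = 12.4 N

D = 12.4 N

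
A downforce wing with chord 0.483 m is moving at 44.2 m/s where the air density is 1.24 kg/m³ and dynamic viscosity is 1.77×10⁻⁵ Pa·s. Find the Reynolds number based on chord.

Re = ρ·v·c/μ = 1.24 × 44.2 × 0.483 / (1.77×10⁻⁵) = 1.5×10^6

Re = 1.5×10^6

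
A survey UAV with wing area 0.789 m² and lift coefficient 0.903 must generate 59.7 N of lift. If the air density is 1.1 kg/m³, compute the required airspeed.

L = ½ρv²S·CL ⇒ v = √(2L/(ρ·S·CL))
v = √(2 × 59.7 / (1.1 × 0.789 × 0.903)) = √152.4 = 12.3 m/s

v = 12.3 m/s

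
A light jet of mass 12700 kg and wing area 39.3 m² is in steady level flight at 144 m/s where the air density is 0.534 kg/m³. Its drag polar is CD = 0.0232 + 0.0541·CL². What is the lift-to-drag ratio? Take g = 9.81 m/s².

L/D = 14

In steady level flight, lift balances weight: W = mg = 12700 × 9.81 = 1.2459×10^5 N.
q = ½ρv² = ½ × 0.534 × 144² = 5537 Pa.
Required CL = L/(qS) = 1.2459×10^5/(5537·39.3) = 0.5726.
CD = 0.0232 + 0.0541 × 0.5726² = 0.04094.
L/D = CL/CD = 0.5726 / 0.04094 = 14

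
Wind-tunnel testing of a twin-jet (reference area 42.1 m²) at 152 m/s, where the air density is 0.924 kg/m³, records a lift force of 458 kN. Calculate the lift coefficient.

CL = 1.02

From L = ½ρv²S·CL, rearranging gives CL = 2L/(ρv²S).
CL = 2 × 4.58×10^5 / (0.924 × 152² × 42.1) = 1.02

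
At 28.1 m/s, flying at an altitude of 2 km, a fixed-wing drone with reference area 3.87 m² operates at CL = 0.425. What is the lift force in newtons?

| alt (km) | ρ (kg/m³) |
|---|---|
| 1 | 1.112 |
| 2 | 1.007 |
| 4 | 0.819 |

L = 654 N

At 2 km, from the table: ρ = 1.007 kg/m³.
Dynamic pressure q = ½ρv² = ½ × 1.007 × 28.1² = 397.6 Pa.
L = q·S·CL = 397.6 × 3.87 × 0.425 = 654 N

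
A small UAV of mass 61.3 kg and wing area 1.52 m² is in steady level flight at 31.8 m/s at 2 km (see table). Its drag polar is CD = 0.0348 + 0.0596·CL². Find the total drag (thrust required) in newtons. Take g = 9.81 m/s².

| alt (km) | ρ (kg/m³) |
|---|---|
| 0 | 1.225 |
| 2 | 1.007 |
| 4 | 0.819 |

At 2 km, from the table: ρ = 1.007 kg/m³.
In steady level flight, lift balances weight: W = mg = 61.3 × 9.81 = 601.35 N.
q = ½ρv² = ½ × 1.007 × 31.8² = 509.2 Pa.
CL = 2W/(ρv²S) = 2×601.35/(1.007×31.8²×1.52) = 0.777.
CD = 0.0348 + 0.0596 × 0.777² = 0.07078.
D = q·S·CD = 509.2 × 1.52 × 0.07078 = 54.78 N

D = 54.8 N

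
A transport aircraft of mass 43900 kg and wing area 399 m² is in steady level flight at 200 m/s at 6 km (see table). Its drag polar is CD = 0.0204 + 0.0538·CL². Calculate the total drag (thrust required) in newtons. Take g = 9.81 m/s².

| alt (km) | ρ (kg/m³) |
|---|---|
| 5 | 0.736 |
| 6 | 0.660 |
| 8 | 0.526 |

D = 1.09×10^5 N

At 6 km, from the table: ρ = 0.660 kg/m³.
Weight W = mg = 43900 × 9.81 = 4.3066×10^5 N; in level flight L = W.
Dynamic pressure q = 0.5 × 0.66 × 200² = 13200 Pa.
CL = W/(q·S) = 4.3066×10^5 / (13200 × 399) = 0.08177.
CD = 0.0204 + 0.0538 × 0.08177² = 0.02076.
D = q·S·CD = 13200 × 399 × 0.02076 = 1.093×10^5 N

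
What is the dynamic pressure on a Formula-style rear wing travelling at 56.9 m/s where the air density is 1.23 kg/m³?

q = ½ρv² = ½ × 1.23 × 56.9² = 1990 Pa

q = 1990 Pa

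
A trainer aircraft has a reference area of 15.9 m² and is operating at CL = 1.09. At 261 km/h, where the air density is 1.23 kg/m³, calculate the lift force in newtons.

L = 56000 N

Convert speed: v = 261 km/h ÷ 3.6 = 72.5 m/s.
Dynamic pressure q = ½ρv² = ½ × 1.23 × 72.5² = 3233 Pa.
L = q·S·CL = 3233 × 15.9 × 1.09 = 56000 N ≈ 56 kN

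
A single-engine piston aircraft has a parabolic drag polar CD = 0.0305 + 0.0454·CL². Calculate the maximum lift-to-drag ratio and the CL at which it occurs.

(L/D)max = 13.4, at CL = 0.82

For CD = CD0 + K·CL², (L/D)max occurs at CL* = √(CD0/K) and equals 1/(2√(K·CD0)).
(L/D)max = 1/(2√(0.0454 × 0.0305)) = 1/(2 × 0.03721) = 13.4
CL* = √(0.0305/0.0454) = 0.82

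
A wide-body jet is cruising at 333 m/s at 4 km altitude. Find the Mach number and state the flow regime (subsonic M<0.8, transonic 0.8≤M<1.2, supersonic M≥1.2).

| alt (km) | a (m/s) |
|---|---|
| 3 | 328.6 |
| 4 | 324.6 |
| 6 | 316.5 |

M = 1.03 (transonic)

At 4 km, from the table: a = 324.6 m/s.
M = v/a = 333 / 324.6 = 1.03
M = 1.03 → transonic.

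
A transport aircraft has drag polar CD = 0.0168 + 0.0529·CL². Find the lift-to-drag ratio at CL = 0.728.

L/D = 16.2

CD = 0.0168 + 0.0529 × 0.728² = 0.04484
L/D = CL/CD = 0.728 / 0.04484 = 16.2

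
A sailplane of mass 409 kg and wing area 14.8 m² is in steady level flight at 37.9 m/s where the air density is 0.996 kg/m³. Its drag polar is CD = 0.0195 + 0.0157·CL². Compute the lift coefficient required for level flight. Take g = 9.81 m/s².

CL = 0.379

In steady level flight, lift balances weight: W = mg = 409 × 9.81 = 4012.3 N.
Dynamic pressure q = 0.5 × 0.996 × 37.9² = 715.3 Pa.
Required CL = L/(qS) = 4012.3/(715.3·14.8) = 0.379.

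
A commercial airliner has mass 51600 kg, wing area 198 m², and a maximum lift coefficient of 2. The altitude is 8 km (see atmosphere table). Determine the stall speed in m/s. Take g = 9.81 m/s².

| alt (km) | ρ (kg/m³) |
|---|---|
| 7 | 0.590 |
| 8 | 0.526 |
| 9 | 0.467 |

At 8 km, from the table: ρ = 0.526 kg/m³.
Weight W = mg = 51600 × 9.81 = 5.062×10^5 N.
V_stall = √(2W/(ρ·S·CL,max)) = √(2 × 5.062×10^5 / (0.526 × 198 × 2))
V_stall = √4860 = 69.7 m/s

V_stall = 69.7 m/s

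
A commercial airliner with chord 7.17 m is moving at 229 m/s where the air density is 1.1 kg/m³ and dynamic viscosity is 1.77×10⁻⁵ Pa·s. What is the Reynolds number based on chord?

Re = 1.02×10^8

Re = ρ·v·c/μ = 1.1 × 229 × 7.17 / (1.77×10⁻⁵) = 1.02×10^8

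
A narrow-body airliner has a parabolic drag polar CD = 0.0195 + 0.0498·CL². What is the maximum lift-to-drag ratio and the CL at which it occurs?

(L/D)max = 16, at CL = 0.626

For CD = CD0 + K·CL², (L/D)max occurs at CL* = √(CD0/K) and equals 1/(2√(K·CD0)).
(L/D)max = 1/(2√(0.0498 × 0.0195)) = 1/(2 × 0.03116) = 16
CL* = √(0.0195/0.0498) = 0.626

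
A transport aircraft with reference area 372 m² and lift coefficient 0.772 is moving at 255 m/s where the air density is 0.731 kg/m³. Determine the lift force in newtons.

L = ½ρv²S·CL = ½ × 0.731 × 255² × 372 × 0.772 = 6.83×10^6 N ≈ 6830 kN

L = 6.83×10^6 N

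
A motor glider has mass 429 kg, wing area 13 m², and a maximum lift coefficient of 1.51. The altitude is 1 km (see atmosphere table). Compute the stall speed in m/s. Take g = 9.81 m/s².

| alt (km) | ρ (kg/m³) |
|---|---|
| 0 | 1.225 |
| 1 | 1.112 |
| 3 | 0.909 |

At 1 km, from the table: ρ = 1.112 kg/m³.
At stall, lift equals weight: L = W = m·g = 429 × 9.81 = 4208 N.
V_stall = √(2W/(ρ·S·CL,max)) = √(2 × 4208 / (1.112 × 13 × 1.51))
V_stall = √385.6 = 19.6 m/s

V_stall = 19.6 m/s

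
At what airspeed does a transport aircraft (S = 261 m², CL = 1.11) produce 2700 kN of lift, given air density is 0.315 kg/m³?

L = ½ρv²S·CL ⇒ v = √(2L/(ρ·S·CL))
v = √(2 × 2.7×10^6 / (0.315 × 261 × 1.11)) = √59170 = 243 m/s

v = 243 m/s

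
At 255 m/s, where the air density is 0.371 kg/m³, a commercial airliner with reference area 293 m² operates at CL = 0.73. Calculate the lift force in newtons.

L = 2.58×10^6 N

Dynamic pressure q = ½ρv² = ½ × 0.371 × 255² = 12060 Pa.
L = q·S·CL = 12060 × 293 × 0.73 = 2.58×10^6 N ≈ 2580 kN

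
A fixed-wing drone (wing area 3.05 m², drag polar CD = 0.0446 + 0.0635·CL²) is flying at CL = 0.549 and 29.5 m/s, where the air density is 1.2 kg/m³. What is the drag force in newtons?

D = 102 N

CD = 0.0446 + 0.0635 × 0.549² = 0.06374
D = ½ρv²S·CD = ½ × 1.2 × 29.5² × 3.05 × 0.06374 = 102 N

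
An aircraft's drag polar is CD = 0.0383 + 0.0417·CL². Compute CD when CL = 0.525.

CD = 0.0498

CD = 0.0383 + 0.0417 × 0.525² = 0.0383 + 0.01149 = 0.0498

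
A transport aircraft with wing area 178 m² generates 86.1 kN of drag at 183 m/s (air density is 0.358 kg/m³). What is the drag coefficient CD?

CD = 0.0807

From D = ½ρv²S·CD, rearranging gives CD = 2D/(ρv²S).
CD = 2 × 86100 / (0.358 × 183² × 178) = 0.0807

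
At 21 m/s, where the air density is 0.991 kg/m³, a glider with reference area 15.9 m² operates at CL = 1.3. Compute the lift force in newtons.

L = 4520 N

Dynamic pressure q = ½ρv² = ½ × 0.991 × 21² = 218.5 Pa.
L = q·S·CL = 218.5 × 15.9 × 1.3 = 4520 N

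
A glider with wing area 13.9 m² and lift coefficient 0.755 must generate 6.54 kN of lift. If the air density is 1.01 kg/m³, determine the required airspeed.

v = 35.1 m/s

L = ½ρv²S·CL ⇒ v = √(2L/(ρ·S·CL))
v = √(2 × 6540 / (1.01 × 13.9 × 0.755)) = √1234 = 35.1 m/s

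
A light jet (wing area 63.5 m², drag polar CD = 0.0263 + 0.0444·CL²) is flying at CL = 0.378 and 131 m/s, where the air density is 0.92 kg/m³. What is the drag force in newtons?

D = 16400 N

CD = 0.0263 + 0.0444 × 0.378² = 0.03264
D = ½ρv²S·CD = ½ × 0.92 × 131² × 63.5 × 0.03264 = 16400 N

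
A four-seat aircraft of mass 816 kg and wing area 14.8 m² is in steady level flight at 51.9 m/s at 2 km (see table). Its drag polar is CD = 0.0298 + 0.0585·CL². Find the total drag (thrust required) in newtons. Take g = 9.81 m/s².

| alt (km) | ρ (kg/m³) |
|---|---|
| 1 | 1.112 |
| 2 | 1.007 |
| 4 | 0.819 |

At 2 km, from the table: ρ = 1.007 kg/m³.
Weight W = mg = 816 × 9.81 = 8005 N; in level flight L = W.
Dynamic pressure q = 0.5 × 1.007 × 51.9² = 1356 Pa.
Required CL = L/(qS) = 8005/(1356·14.8) = 0.3988.
CD = 0.0298 + 0.0585 × 0.3988² = 0.0391.
D = q·S·CD = 1356 × 14.8 × 0.0391 = 784.9 N

D = 785 N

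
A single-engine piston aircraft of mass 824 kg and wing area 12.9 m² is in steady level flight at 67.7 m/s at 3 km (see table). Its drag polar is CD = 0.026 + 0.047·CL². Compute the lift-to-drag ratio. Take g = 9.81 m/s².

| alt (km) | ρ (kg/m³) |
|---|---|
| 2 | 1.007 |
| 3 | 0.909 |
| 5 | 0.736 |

At 3 km, from the table: ρ = 0.909 kg/m³.
In steady level flight, lift balances weight: W = mg = 824 × 9.81 = 8083.4 N.
Dynamic pressure q = 0.5 × 0.909 × 67.7² = 2083 Pa.
CL = W/(q·S) = 8083.4 / (2083 × 12.9) = 0.3008.
CD = 0.026 + 0.047 × 0.3008² = 0.03025.
L/D = CL/CD = 0.3008 / 0.03025 = 9.94

L/D = 9.94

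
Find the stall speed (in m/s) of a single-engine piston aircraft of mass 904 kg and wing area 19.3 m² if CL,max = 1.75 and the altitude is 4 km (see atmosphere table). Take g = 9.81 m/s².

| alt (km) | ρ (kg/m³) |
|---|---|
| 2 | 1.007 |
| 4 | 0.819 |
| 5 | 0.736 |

At 4 km, from the table: ρ = 0.819 kg/m³.
At stall, lift equals weight: L = W = m·g = 904 × 9.81 = 8868 N.
V_stall = √(2W/(ρ·S·CL,max)) = √(2 × 8868 / (0.819 × 19.3 × 1.75))
V_stall = √641.2 = 25.3 m/s

V_stall = 25.3 m/s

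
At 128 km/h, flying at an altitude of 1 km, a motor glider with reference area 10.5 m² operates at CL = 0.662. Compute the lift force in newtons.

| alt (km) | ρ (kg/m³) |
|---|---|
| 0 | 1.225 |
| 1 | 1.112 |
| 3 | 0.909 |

At 1 km, from the table: ρ = 1.112 kg/m³.
Convert speed: v = 128 km/h ÷ 3.6 = 35.56 m/s.
Dynamic pressure q = ½ρv² = ½ × 1.112 × 35.56² = 702.9 Pa.
L = q·S·CL = 702.9 × 10.5 × 0.662 = 4890 N

L = 4890 N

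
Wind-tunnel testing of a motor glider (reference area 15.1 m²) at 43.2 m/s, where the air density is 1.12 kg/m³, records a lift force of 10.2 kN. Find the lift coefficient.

From L = ½ρv²S·CL, rearranging gives CL = 2L/(ρv²S).
CL = 2 × 10200 / (1.12 × 43.2² × 15.1) = 0.646

CL = 0.646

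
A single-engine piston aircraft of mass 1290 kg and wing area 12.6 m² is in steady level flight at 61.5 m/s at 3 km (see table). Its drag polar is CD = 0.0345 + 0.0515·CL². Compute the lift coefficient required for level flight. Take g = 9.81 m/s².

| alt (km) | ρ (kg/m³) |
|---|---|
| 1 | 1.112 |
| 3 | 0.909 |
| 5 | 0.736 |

At 3 km, from the table: ρ = 0.909 kg/m³.
Level flight ⇒ L = W = m·g = 1290 × 9.81 = 12655 N.
Dynamic pressure q = 0.5 × 0.909 × 61.5² = 1719 Pa.
CL = 2W/(ρv²S) = 2×12655/(0.909×61.5²×12.6) = 0.5843.

CL = 0.584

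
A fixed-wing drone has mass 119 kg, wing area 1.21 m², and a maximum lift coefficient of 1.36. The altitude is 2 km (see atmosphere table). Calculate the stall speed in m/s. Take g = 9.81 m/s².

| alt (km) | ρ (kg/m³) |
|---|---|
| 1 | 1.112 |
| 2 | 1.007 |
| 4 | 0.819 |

At 2 km, from the table: ρ = 1.007 kg/m³.
Weight W = mg = 119 × 9.81 = 1167 N.
V_stall = √(2W/(ρ·S·CL,max)) = √(2 × 1167 / (1.007 × 1.21 × 1.36))
V_stall = √1409 = 37.5 m/s

V_stall = 37.5 m/s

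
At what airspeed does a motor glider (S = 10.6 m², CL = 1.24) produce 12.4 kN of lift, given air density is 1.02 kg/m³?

L = ½ρv²S·CL ⇒ v = √(2L/(ρ·S·CL))
v = √(2 × 12400 / (1.02 × 10.6 × 1.24)) = √1850 = 43 m/s

v = 43 m/s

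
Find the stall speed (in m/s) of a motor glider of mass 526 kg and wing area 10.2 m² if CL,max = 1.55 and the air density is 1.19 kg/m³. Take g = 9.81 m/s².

V_stall = 23.4 m/s

Weight W = mg = 526 × 9.81 = 5160 N.
V_stall = √(2W/(ρ·S·CL,max)) = √(2 × 5160 / (1.19 × 10.2 × 1.55))
V_stall = √548.5 = 23.4 m/s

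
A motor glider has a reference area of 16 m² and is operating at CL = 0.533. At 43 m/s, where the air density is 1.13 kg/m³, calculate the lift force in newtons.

Dynamic pressure q = ½ρv² = ½ × 1.13 × 43² = 1045 Pa.
L = q·S·CL = 1045 × 16 × 0.533 = 8910 N ≈ 8.91 kN

L = 8910 N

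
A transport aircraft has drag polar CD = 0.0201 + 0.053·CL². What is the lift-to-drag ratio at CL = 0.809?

CD = 0.0201 + 0.053 × 0.809² = 0.05479
L/D = CL/CD = 0.809 / 0.05479 = 14.8

L/D = 14.8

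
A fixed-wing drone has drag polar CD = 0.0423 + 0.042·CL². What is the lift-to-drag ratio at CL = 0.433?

L/D = 8.63

CD = 0.0423 + 0.042 × 0.433² = 0.05017
L/D = CL/CD = 0.433 / 0.05017 = 8.63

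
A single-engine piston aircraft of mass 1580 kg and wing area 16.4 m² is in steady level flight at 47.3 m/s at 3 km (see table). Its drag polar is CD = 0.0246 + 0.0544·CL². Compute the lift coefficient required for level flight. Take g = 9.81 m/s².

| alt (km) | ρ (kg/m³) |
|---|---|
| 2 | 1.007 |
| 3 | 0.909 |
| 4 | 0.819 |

CL = 0.929

At 3 km, from the table: ρ = 0.909 kg/m³.
In steady level flight, lift balances weight: W = mg = 1580 × 9.81 = 15500 N.
Dynamic pressure q = 0.5 × 0.909 × 47.3² = 1017 Pa.
CL = W/(q·S) = 15500 / (1017 × 16.4) = 0.9295.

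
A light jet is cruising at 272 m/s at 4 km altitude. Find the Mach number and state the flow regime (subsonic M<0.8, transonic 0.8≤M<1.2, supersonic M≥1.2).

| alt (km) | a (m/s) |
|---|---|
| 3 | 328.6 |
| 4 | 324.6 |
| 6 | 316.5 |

At 4 km, from the table: a = 324.6 m/s.
M = v/a = 272 / 324.6 = 0.838
M = 0.838 → transonic.

M = 0.838 (transonic)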